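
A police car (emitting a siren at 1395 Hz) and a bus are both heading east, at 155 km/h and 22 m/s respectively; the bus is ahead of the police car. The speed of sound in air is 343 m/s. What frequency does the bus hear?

1493 Hz

155 km/h = 43.06 m/s.
The bus is ahead, so the police car is moving toward it while the bus is moving away from the police car.
With source approaching and observer receding, f' = f · (v − v_o)/(v − v_s).
f' = 1395 × (343 − 22)/(343 − 43.06) = 1395 × 321/299.94 ≈ 1493 Hz.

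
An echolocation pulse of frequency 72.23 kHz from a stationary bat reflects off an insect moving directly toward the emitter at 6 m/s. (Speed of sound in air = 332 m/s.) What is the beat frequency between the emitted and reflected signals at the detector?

2659 Hz

At the insect (a moving observer), f₁ = f₀ · (v + u)/v = 72.23 × 338/332 ≈ 73.54 kHz.
On reflection it acts as a source moving toward the stationary detector: f₂ = f₁ · v/(v − u) = 73.54 × 332/326 ≈ 74.89 kHz.
Beat frequency (with f₀ = 72230 Hz): |f₂ − f₀| = 2u·f₀/(v − u) = 2 × 6 × 72230/326 ≈ 2659 Hz.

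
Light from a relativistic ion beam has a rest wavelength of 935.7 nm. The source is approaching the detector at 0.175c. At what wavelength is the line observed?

784.1 nm

Relativistic Doppler for wavelength: λ' = λ₀ · √((1 − β)/(1 + β)).
λ' = 935.7 × √(0.8250/1.1750) = 935.7 × 0.83793 ≈ 784.1 nm.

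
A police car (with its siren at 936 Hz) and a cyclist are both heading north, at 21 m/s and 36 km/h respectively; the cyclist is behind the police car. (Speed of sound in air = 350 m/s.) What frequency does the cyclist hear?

908 Hz

36 km/h = 10 m/s.
The cyclist is behind, so the police car is moving away from it while the cyclist is moving toward the police car.
General Doppler shift: f' = f · (v + v_o)/(v + v_s).
f' = 936 × (350 + 10)/(350 + 21) = 936 × 360/371 ≈ 908 Hz.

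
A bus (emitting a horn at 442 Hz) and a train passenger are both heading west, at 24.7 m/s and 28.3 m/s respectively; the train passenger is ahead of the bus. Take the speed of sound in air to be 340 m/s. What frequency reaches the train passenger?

437 Hz

The train passenger is ahead, so the bus is moving toward it while the train passenger is moving away from the bus.
Both move, so f' = f · (v − v_o)/(v − v_s).
f' = 442 × (340 − 28.3)/(340 − 24.7) = 442 × 311.7/315.3 ≈ 437 Hz.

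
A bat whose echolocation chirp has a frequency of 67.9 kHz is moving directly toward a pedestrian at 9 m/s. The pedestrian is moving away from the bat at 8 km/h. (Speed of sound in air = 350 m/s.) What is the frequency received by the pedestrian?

8 km/h = 2.222 m/s.
General Doppler shift: f' = f · (v − v_o)/(v − v_s).
f' = 67.9 × (350 − 2.222)/(350 − 9) = 67.9 × 347.78/341 ≈ 69.2 kHz.

69.2 kHz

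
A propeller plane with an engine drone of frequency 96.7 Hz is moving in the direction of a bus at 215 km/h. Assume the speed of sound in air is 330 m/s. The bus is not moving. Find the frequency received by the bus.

215 km/h = 59.72 m/s.
With the source moving toward a stationary observer, f' = f · v/(v − v_s).
f' = 96.7 × 330/(330 − 59.72) = 96.7 × 330/270.3 ≈ 118 Hz.

118 Hz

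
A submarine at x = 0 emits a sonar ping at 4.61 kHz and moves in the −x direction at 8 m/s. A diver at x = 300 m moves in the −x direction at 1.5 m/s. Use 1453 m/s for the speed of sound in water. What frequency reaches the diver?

The observer lies on the +x side, so the source is heading away from the observer and the observer is heading toward the source.
Both move, so f' = f · (v + v_o)/(v + v_s).
f' = 4.61 × (1453 + 1.5)/(1453 + 8) = 4.61 × 1454.5/1461 ≈ 4.59 kHz.

4.59 kHz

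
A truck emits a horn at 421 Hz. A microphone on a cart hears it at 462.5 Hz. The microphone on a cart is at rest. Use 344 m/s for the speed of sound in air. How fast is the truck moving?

f' > f, so the truck is approaching.
f' = f · v/(v − v_s) ⇒ v_s = v · |1 − f/f'|.
v_s = 344 × |1 − 421/462.5| = 344 × 0.08973 ≈ 31 m/s.

31 m/s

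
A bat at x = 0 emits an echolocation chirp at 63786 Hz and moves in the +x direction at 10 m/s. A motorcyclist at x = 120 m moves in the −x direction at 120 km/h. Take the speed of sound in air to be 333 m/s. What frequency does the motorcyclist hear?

72343 Hz

120 km/h = 33.33 m/s.
The observer lies on the +x side, so the source is heading toward the observer and the observer is heading toward the source.
General Doppler shift: f' = f · (v + v_o)/(v − v_s).
f' = 63786 × (333 + 33.33)/(333 − 10) = 63786 × 366.33/323 ≈ 72343 Hz.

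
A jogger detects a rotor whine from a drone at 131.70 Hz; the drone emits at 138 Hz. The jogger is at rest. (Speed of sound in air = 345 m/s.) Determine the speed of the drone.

16.5 m/s

f' < f, so the drone is receding.
f' = f · v/(v + v_s) ⇒ v_s = v · |1 − f/f'|.
v_s = 345 × |1 − 138/131.70| = 345 × 0.04784 ≈ 16.5 m/s.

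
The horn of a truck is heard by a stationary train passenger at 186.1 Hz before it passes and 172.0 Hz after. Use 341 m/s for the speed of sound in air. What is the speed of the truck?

f₁/f₂ = (v + v_s)/(v − v_s), so v_s = v · (f₁ − f₂)/(f₁ + f₂).
v_s = 341 × (186.1 − 172.0)/(186.1 + 172.0) = 341 × 14.1/358.1 ≈ 13.4 m/s.

13.4 m/s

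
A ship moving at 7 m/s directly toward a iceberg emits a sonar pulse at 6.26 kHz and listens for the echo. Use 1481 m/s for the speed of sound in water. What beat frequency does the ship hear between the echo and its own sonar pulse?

59.5 Hz

The iceberg receives the sound from a moving source: f₁ = f₀ · v/(v − v_e) = 6.26 × 1481/1474 ≈ 6.2897 kHz.
On the return leg the ship is a moving observer: f₂ = f₁ · (v + v_e)/v = 6.2897 × 1488/1481 ≈ 6.3195 kHz.
Equivalently f₂ = f₀ · (v + v_e)/(v − v_e).
Beat against the emitted tone (with f₀ = 6260 Hz): |f₂ − f₀| = 2v_e·f₀/(v − v_e) = 2 × 7 × 6260/1474 ≈ 59.5 Hz.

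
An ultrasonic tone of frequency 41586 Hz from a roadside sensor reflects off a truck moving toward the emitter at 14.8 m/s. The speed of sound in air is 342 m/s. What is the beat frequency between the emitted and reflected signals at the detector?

The truck first receives the wave as a moving observer: f₁ = f₀ · (v + u)/v = 41586 × (342 + 14.8)/342 ≈ 43386 Hz.
On reflection it acts as a source moving toward the stationary detector: f₂ = f₁ · v/(v − u) = 43386 × 342/327.2 ≈ 45348 Hz.
Beat frequency: |f₂ − f₀| = 2u·f₀/(v − u) = 2 × 14.8 × 41586/327.2 ≈ 3762 Hz.

3762 Hz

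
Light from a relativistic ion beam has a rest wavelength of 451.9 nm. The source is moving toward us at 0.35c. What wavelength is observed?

313.6 nm

Relativistic Doppler for wavelength: λ' = λ₀ · √((1 − β)/(1 + β)).
λ' = 451.9 × √(0.6500/1.3500) = 451.9 × 0.69389 ≈ 313.6 nm.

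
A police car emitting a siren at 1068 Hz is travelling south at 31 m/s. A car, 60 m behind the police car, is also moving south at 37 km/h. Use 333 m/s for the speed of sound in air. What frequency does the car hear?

1007 Hz

37 km/h = 10.28 m/s.
The car is behind, so the police car is moving away from it while the car is moving toward the police car.
General Doppler shift: f' = f · (v + v_o)/(v + v_s).
f' = 1068 × (333 + 10.28)/(333 + 31) = 1068 × 343.28/364 ≈ 1007 Hz.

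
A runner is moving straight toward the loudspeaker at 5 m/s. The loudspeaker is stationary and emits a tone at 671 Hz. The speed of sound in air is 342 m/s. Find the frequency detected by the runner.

681 Hz

Only the observer moves, toward the source, so f' = f · (v + v_o)/v.
f' = 671 × (342 + 5)/342 = 671 × 347/342 ≈ 681 Hz.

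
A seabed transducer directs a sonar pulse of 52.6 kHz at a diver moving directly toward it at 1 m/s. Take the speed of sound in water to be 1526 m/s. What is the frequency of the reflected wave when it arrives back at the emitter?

52.7 kHz

At the diver (a moving observer), f₁ = f₀ · (v + u)/v = 52.6 × 1527/1526 ≈ 52.6 kHz.
On reflection it acts as a source moving toward the stationary detector: f₂ = f₁ · v/(v − u) = 52.6 × 1526/1525 ≈ 52.7 kHz.
Equivalently f₂ = f₀ · (v + u)/(v − u).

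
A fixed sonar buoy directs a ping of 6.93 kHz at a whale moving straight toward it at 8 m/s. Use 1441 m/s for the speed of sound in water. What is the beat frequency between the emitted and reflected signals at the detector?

The whale first receives the wave as a moving observer: f₁ = f₀ · (v + u)/v = 6.93 × (1441 + 8)/1441 ≈ 6.9685 kHz.
On reflection it acts as a source moving toward the stationary detector: f₂ = f₁ · v/(v − u) = 6.9685 × 1441/1433 ≈ 7.0074 kHz.
Equivalently f₂ = f₀ · (v + u)/(v − u).
Beat frequency (with f₀ = 6930 Hz): |f₂ − f₀| = 2u·f₀/(v − u) = 2 × 8 × 6930/1433 ≈ 77 Hz.

77 Hz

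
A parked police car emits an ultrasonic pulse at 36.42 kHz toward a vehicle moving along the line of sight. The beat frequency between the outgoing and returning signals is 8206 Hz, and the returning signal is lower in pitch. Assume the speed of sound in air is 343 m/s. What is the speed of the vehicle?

Double Doppler shift off a moving reflector: f₂ = f₀ · (v + u)/(v − u) (u > 0 toward emitter).
Returning signal is lower, so f₂ = f₀ − Δf = 36420 − 8206 = 28214 Hz.
Rearranging, u = v · (f₂ − f₀)/(f₂ + f₀) = 343 × -8206/64634 ≈ -44 m/s.
So the vehicle is moving at 44 m/s away from the emitter.

44 m/s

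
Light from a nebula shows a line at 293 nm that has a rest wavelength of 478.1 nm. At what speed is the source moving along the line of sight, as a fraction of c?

0.454

λ'/λ₀ = 0.6128 < 1 (blueshift), so the source is approaching.
λ'/λ₀ = √((1 − β)/(1 + β)) for an approaching source ⇒ β = (1 − r²)/(1 + r²) with r = λ'/λ₀.
β = (1 − 0.3756)/(1 + 0.3756) ≈ 0.454.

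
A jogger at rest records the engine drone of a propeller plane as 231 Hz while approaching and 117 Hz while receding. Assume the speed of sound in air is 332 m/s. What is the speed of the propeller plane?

f₁/f₂ = (v + v_s)/(v − v_s), so v_s = v · (f₁ − f₂)/(f₁ + f₂).
v_s = 332 × (231 − 117)/(231 + 117) = 332 × 114/348 ≈ 109 m/s.

109 m/s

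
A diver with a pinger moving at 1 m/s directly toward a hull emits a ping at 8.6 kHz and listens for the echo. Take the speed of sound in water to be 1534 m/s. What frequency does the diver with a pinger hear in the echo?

The hull receives the sound from a moving source: f₁ = f₀ · v/(v − v_e) = 8.6 × 1534/1533 ≈ 8.61 kHz.
On the return leg the diver with a pinger is a moving observer: f₂ = f₁ · (v + v_e)/v = 8.61 × 1535/1534 ≈ 8.61 kHz.
Equivalently f₂ = f₀ · (v + v_e)/(v − v_e).

8.61 kHz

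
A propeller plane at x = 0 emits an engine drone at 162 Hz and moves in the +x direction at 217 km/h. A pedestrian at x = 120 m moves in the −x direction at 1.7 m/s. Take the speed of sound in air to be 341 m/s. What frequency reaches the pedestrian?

217 km/h = 60.28 m/s.
The observer lies on the +x side, so the source is heading toward the observer and the observer is heading toward the source.
With source approaching and observer approaching, f' = f · (v + v_o)/(v − v_s).
f' = 162 × (341 + 1.7)/(341 − 60.28) = 162 × 342.7/280.72 ≈ 198 Hz.

198 Hz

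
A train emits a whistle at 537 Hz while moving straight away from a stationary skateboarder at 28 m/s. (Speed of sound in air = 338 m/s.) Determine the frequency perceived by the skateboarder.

Only the source moves, away from the listener, so f' = f · v/(v + v_s).
f' = 537 × 338/(338 + 28) = 537 × 338/366 ≈ 496 Hz.

496 Hz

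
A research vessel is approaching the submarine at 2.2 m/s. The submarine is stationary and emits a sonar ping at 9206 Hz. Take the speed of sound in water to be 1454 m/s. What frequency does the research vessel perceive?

9220 Hz

Only the observer moves, toward the source, so f' = f · (v + v_o)/v.
f' = 9206 × (1454 + 2.2)/1454 = 9206 × 1456.2/1454 ≈ 9220 Hz.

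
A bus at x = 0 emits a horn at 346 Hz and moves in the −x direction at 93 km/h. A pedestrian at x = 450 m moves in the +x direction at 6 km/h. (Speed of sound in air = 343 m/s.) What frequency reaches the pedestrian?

93 km/h = 25.83 m/s; 6 km/h = 1.667 m/s.
The observer lies on the +x side, so the source is heading away from the observer and the observer is heading away from the source.
General Doppler shift: f' = f · (v − v_o)/(v + v_s).
f' = 346 × (343 − 1.667)/(343 + 25.83) = 346 × 341.33/368.83 ≈ 320 Hz.

320 Hz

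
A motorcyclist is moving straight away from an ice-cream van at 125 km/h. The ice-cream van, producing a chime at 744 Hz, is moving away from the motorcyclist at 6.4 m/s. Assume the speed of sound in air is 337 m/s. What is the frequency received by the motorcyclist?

125 km/h = 34.72 m/s.
With source receding and observer receding, f' = f · (v − v_o)/(v + v_s).
f' = 744 × (337 − 34.72)/(337 + 6.4) = 744 × 302.28/343.4 ≈ 655 Hz.

655 Hz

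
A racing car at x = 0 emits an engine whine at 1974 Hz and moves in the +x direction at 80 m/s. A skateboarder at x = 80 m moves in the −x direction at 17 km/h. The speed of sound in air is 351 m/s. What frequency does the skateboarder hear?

2591 Hz

17 km/h = 4.722 m/s.
The observer lies on the +x side, so the source is heading toward the observer and the observer is heading toward the source.
With source approaching and observer approaching, f' = f · (v + v_o)/(v − v_s).
f' = 1974 × (351 + 4.722)/(351 − 80) = 1974 × 355.72/271 ≈ 2591 Hz.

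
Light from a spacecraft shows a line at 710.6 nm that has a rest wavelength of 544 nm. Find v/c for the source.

0.261c

λ'/λ₀ = 1.3063 > 1 (redshift), so the source is receding.
λ'/λ₀ = √((1 + β)/(1 − β)) for a receding source ⇒ β = (r² − 1)/(r² + 1) with r = λ'/λ₀.
β = (1.7063 − 1)/(1.7063 + 1) ≈ 0.261.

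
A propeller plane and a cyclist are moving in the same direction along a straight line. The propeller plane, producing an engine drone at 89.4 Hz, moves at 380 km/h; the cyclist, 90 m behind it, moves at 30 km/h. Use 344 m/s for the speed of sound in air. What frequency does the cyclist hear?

380 km/h = 105.6 m/s; 30 km/h = 8.333 m/s.
The cyclist is behind, so the propeller plane is moving away from it while the cyclist is moving toward the propeller plane.
Both move, so f' = f · (v + v_o)/(v + v_s).
f' = 89.4 × (344 + 8.333)/(344 + 105.6) = 89.4 × 352.33/449.56 ≈ 70 Hz.

70 Hz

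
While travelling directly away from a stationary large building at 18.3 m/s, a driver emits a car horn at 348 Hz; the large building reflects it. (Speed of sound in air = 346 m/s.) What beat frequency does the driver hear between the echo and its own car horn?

The large building receives the sound from a moving source: f₁ = f₀ · v/(v + v_e) = 348 × 346/364.3 ≈ 330.5 Hz.
On the return leg the driver is a moving observer: f₂ = f₁ · (v − v_e)/v = 330.5 × 327.7/346 ≈ 313.0 Hz.
Beat against the emitted tone: |f₂ − f₀| = 2v_e·f₀/(v + v_e) = 2 × 18.3 × 348/364.3 ≈ 35.0 Hz.

35.0 Hz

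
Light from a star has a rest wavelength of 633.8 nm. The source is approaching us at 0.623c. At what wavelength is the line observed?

305.5 nm

Relativistic Doppler for wavelength: λ' = λ₀ · √((1 − β)/(1 + β)).
λ' = 633.8 × √(0.3770/1.6230) = 633.8 × 0.48196 ≈ 305.5 nm.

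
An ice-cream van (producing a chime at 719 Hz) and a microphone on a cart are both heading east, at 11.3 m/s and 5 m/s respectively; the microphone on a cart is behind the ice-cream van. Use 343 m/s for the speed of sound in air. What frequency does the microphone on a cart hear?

706 Hz

The microphone on a cart is behind, so the ice-cream van is moving away from it while the microphone on a cart is moving toward the ice-cream van.
With source receding and observer approaching, f' = f · (v + v_o)/(v + v_s).
f' = 719 × (343 + 5)/(343 + 11.3) = 719 × 348/354.3 ≈ 706 Hz.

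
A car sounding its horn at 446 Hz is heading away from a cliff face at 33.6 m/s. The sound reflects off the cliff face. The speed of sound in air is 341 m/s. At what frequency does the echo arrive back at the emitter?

366 Hz

The cliff face receives the sound from a moving source: f₁ = f₀ · v/(v + v_e) = 446 × 341/374.6 ≈ 406 Hz.
On the return leg the car is a moving observer: f₂ = f₁ · (v − v_e)/v = 406 × 307.4/341 ≈ 366 Hz.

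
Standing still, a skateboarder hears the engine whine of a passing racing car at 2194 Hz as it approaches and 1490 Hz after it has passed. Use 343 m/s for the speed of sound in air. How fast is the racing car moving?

66 m/s

f₁/f₂ = (v + v_s)/(v − v_s), so v_s = v · (f₁ − f₂)/(f₁ + f₂).
v_s = 343 × (2194 − 1490)/(2194 + 1490) = 343 × 704/3684 ≈ 66 m/s.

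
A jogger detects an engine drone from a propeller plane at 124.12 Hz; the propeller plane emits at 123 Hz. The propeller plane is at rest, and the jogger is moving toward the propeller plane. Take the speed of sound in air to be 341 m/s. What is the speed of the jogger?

f' = f · (v + v_o)/v ⇒ v_o = v · |f'/f − 1|.
v_o = 341 × |124.12/123 − 1| = 341 × 0.009106 ≈ 3.1 m/s.

3.1 m/s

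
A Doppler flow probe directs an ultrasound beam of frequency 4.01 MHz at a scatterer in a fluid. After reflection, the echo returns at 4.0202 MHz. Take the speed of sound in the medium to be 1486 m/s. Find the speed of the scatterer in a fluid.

1.89 m/s

Double Doppler shift off a moving reflector: f₂ = f₀ · (v + u)/(v − u) (u > 0 toward emitter).
Rearranging, u = v · (f₂ − f₀)/(f₂ + f₀) = 1486 × 0.0102/8.0302 ≈ 1.89 m/s.
So the scatterer in a fluid is moving at 1.89 m/s toward the emitter.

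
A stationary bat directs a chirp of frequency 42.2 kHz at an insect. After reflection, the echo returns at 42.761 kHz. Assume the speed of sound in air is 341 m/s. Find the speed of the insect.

Double Doppler shift off a moving reflector: f₂ = f₀ · (v + u)/(v − u) (u > 0 toward emitter).
Rearranging, u = v · (f₂ − f₀)/(f₂ + f₀) = 341 × 0.561/84.961 ≈ 2.25 m/s.
So the insect is moving at 2.25 m/s toward the emitter.

2.25 m/s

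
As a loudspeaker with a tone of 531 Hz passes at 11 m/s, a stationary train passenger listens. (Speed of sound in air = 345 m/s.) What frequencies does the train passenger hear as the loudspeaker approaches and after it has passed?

Approaching: f₁ = f · v/(v − v_s) = 531 × 345/334 ≈ 548 Hz.
Receding: f₂ = f · v/(v + v_s) = 531 × 345/356 ≈ 515 Hz.

548 Hz approaching; 515 Hz receding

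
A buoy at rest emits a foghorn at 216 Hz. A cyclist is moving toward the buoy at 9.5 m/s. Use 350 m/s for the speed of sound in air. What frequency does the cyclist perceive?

Moving observer, stationary source: f' = f · (v + v_o)/v.
f' = 216 × (350 + 9.5)/350 = 216 × 359.5/350 ≈ 222 Hz.

222 Hz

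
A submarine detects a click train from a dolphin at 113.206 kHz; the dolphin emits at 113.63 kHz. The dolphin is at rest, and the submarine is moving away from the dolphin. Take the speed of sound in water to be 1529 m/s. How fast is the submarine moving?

5.7 m/s

f' = f · (v − v_o)/v ⇒ v_o = v · |f'/f − 1|.
v_o = 1529 × |113.206/113.63 − 1| = 1529 × 0.003731 ≈ 5.7 m/s.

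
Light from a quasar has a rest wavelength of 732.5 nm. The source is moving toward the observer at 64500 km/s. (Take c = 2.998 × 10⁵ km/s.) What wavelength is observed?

588.7 nm

β = v/c = 64500/299800 = 0.2151.
Relativistic Doppler for wavelength: λ' = λ₀ · √((1 − β)/(1 + β)).
λ' = 732.5 × √(0.7849/1.2151) = 732.5 × 0.80368 ≈ 588.7 nm.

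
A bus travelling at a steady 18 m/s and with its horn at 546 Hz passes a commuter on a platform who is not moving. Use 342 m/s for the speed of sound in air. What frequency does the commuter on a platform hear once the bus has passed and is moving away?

Receding: f₂ = f · v/(v + v_s) = 546 × 342/360 ≈ 519 Hz.

519 Hz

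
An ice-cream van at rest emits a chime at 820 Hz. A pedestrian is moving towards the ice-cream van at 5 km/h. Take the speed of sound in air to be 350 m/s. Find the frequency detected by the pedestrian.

5 km/h = 1.389 m/s.
Moving observer, stationary source: f' = f · (v + v_o)/v.
f' = 820 × (350 + 1.389)/350 = 820 × 351.39/350 ≈ 823 Hz.

823 Hz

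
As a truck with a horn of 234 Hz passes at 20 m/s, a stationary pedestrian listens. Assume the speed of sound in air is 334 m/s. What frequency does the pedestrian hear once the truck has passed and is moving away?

221 Hz

Receding: f₂ = f · v/(v + v_s) = 234 × 334/354 ≈ 221 Hz.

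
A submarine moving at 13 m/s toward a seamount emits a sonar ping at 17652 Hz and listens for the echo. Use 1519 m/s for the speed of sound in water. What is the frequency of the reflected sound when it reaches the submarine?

17957 Hz

The seamount receives the sound from a moving source: f₁ = f₀ · v/(v − v_e) = 17652 × 1519/1506 ≈ 17804 Hz.
On the return leg the submarine is a moving observer: f₂ = f₁ · (v + v_e)/v = 17804 × 1532/1519 ≈ 17957 Hz.
Equivalently f₂ = f₀ · (v + v_e)/(v − v_e).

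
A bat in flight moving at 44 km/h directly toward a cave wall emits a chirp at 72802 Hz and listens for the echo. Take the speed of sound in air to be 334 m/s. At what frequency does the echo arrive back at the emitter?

78333 Hz

44 km/h = 12.22 m/s.
The cave wall receives the sound from a moving source: f₁ = f₀ · v/(v − v_e) = 72802 × 334/321.78 ≈ 75567 Hz.
On the return leg the bat in flight is a moving observer: f₂ = f₁ · (v + v_e)/v = 75567 × 346.22/334 ≈ 78333 Hz.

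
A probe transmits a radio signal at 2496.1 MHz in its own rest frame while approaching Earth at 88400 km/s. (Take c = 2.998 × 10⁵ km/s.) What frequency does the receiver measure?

3382.5 MHz

β = v/c = 88400/299800 = 0.2949.
Relativistic Doppler for frequency: f' = f₀ · √((1 + β)/(1 − β)).
f' = 2496.1 × √(1.2949/0.7051) = 2496.1 × 1.35511 ≈ 3382.5 MHz.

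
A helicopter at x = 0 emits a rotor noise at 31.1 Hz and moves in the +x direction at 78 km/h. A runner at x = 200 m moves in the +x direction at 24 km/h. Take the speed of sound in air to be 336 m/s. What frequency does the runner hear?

78 km/h = 21.67 m/s; 24 km/h = 6.667 m/s.
The observer lies on the +x side, so the source is heading toward the observer and the observer is heading away from the source.
With source approaching and observer receding, f' = f · (v − v_o)/(v − v_s).
f' = 31.1 × (336 − 6.667)/(336 − 21.67) = 31.1 × 329.33/314.33 ≈ 32.6 Hz.

32.6 Hz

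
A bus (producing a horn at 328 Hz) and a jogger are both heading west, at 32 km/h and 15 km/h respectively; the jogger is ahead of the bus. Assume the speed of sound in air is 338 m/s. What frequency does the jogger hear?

333 Hz

32 km/h = 8.889 m/s; 15 km/h = 4.167 m/s.
The jogger is ahead, so the bus is moving toward it while the jogger is moving away from the bus.
General Doppler shift: f' = f · (v − v_o)/(v − v_s).
f' = 328 × (338 − 4.167)/(338 − 8.889) = 328 × 333.83/329.11 ≈ 333 Hz.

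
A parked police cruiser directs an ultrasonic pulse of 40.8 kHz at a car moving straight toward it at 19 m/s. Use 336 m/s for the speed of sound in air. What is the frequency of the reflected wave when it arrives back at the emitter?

At the car (a moving observer), f₁ = f₀ · (v + u)/v = 40.8 × 355/336 ≈ 43.1 kHz.
The reflection then acts as a moving source: f₂ = f₁ · v/(v − u) ≈ 45.7 kHz.

45.7 kHz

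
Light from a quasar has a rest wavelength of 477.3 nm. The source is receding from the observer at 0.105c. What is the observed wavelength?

Relativistic Doppler for wavelength: λ' = λ₀ · √((1 + β)/(1 − β)).
λ' = 477.3 × √(1.1050/0.8950) = 477.3 × 1.11114 ≈ 530.3 nm.

530.3 nm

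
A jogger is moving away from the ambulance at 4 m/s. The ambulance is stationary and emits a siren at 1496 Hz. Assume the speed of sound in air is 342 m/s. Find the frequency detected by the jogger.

Moving observer, stationary source: f' = f · (v − v_o)/v.
f' = 1496 × (342 − 4)/342 = 1496 × 338/342 ≈ 1479 Hz.

1479 Hz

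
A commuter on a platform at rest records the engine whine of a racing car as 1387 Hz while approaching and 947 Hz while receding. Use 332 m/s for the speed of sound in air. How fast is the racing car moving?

f₁/f₂ = (v + v_s)/(v − v_s), so v_s = v · (f₁ − f₂)/(f₁ + f₂).
v_s = 332 × (1387 − 947)/(1387 + 947) = 332 × 440/2334 ≈ 63 m/s.

63 m/s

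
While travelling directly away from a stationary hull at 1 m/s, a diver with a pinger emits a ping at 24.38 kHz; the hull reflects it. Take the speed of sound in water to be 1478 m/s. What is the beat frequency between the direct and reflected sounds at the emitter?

33.0 Hz

The hull receives the sound from a moving source: f₁ = f₀ · v/(v + v_e) = 24.38 × 1478/1479 ≈ 24.3635 kHz.
On the return leg the diver with a pinger is a moving observer: f₂ = f₁ · (v − v_e)/v = 24.3635 × 1477/1478 ≈ 24.3470 kHz.
Beat against the emitted tone (with f₀ = 24380 Hz): |f₂ − f₀| = 2v_e·f₀/(v + v_e) = 2 × 1 × 24380/1479 ≈ 33.0 Hz.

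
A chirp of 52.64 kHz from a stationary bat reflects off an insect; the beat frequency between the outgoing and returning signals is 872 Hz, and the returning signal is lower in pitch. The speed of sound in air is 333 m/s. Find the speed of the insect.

Double Doppler shift off a moving reflector: f₂ = f₀ · (v + u)/(v − u) (u > 0 toward emitter).
Returning signal is lower, so f₂ = f₀ − Δf = 52640 − 872 = 51768 Hz.
Rearranging, u = v · (f₂ − f₀)/(f₂ + f₀) = 333 × -872/104408 ≈ -2.78 m/s.
So the insect is moving at 2.78 m/s away from the emitter.

2.78 m/s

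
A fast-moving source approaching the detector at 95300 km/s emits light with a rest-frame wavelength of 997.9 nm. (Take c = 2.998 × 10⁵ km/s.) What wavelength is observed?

β = v/c = 95300/299800 = 0.3179.
Relativistic Doppler for wavelength: λ' = λ₀ · √((1 − β)/(1 + β)).
λ' = 997.9 × √(0.6821/1.3179) = 997.9 × 0.71944 ≈ 717.9 nm.

717.9 nm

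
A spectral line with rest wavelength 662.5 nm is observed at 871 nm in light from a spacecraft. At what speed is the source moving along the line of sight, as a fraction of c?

0.267

λ'/λ₀ = 1.3147 > 1 (redshift), so the source is receding.
λ'/λ₀ = √((1 + β)/(1 − β)) for a receding source ⇒ β = (r² − 1)/(r² + 1) with r = λ'/λ₀.
β = (1.7285 − 1)/(1.7285 + 1) ≈ 0.267.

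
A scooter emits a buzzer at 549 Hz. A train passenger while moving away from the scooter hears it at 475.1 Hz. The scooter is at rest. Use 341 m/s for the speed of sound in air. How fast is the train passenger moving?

f' = f · (v − v_o)/v ⇒ v_o = v · |f'/f − 1|.
v_o = 341 × |475.1/549 − 1| = 341 × 0.1346 ≈ 46 m/s.

46 m/s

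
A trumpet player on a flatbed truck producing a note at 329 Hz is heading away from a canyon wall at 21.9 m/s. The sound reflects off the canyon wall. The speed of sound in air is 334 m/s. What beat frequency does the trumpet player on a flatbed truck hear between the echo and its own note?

The canyon wall receives the sound from a moving source: f₁ = f₀ · v/(v + v_e) = 329 × 334/355.9 ≈ 308.8 Hz.
On the return leg the trumpet player on a flatbed truck is a moving observer: f₂ = f₁ · (v − v_e)/v = 308.8 × 312.1/334 ≈ 288.5 Hz.
Beat against the emitted tone: |f₂ − f₀| = 2v_e·f₀/(v + v_e) = 2 × 21.9 × 329/355.9 ≈ 40.5 Hz.

40.5 Hz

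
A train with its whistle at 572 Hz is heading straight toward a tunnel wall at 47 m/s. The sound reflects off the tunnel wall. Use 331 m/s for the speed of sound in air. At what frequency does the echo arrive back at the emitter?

The tunnel wall receives the sound from a moving source: f₁ = f₀ · v/(v − v_e) = 572 × 331/284 ≈ 667 Hz.
On the return leg the train is a moving observer: f₂ = f₁ · (v + v_e)/v = 667 × 378/331 ≈ 761 Hz.
Equivalently f₂ = f₀ · (v + v_e)/(v − v_e).

761 Hz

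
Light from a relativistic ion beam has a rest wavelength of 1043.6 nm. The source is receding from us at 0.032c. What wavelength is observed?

Relativistic Doppler for wavelength: λ' = λ₀ · √((1 + β)/(1 − β)).
λ' = 1043.6 × √(1.0320/0.9680) = 1043.6 × 1.03253 ≈ 1077.5 nm.

1077.5 nm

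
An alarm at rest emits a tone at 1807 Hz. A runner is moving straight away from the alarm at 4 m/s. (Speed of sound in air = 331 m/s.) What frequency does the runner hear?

1785 Hz

Moving observer, stationary source: f' = f · (v − v_o)/v.
f' = 1807 × (331 − 4)/331 = 1807 × 327/331 ≈ 1785 Hz.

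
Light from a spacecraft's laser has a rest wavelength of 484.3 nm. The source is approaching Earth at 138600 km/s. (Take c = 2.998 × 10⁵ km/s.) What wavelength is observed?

β = v/c = 138600/299800 = 0.4623.
Relativistic Doppler for wavelength: λ' = λ₀ · √((1 − β)/(1 + β)).
λ' = 484.3 × √(0.5377/1.4623) = 484.3 × 0.60638 ≈ 293.7 nm.

293.7 nm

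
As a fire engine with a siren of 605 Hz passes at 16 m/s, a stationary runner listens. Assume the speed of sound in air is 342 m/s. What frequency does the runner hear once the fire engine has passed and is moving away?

578 Hz

Receding: f₂ = f · v/(v + v_s) = 605 × 342/358 ≈ 578 Hz.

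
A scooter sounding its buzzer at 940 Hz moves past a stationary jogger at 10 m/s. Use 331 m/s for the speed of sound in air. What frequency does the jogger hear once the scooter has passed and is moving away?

912 Hz

Receding: f₂ = f · v/(v + v_s) = 940 × 331/341 ≈ 912 Hz.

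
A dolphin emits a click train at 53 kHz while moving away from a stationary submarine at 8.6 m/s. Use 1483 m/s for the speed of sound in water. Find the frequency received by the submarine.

52.7 kHz

With the source moving away from a stationary observer, f' = f · v/(v + v_s).
f' = 53 × 1483/(1483 + 8.6) = 53 × 1483/1492 ≈ 52.7 kHz.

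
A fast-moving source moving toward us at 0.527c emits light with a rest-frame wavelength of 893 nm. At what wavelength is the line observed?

497.0 nm

Relativistic Doppler for wavelength: λ' = λ₀ · √((1 − β)/(1 + β)).
λ' = 893 × √(0.4730/1.5270) = 893 × 0.55656 ≈ 497.0 nm.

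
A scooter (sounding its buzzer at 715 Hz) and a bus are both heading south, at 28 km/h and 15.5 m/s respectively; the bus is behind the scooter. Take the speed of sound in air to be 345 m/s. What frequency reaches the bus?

731 Hz

28 km/h = 7.778 m/s.
The bus is behind, so the scooter is moving away from it while the bus is moving toward the scooter.
With source receding and observer approaching, f' = f · (v + v_o)/(v + v_s).
f' = 715 × (345 + 15.5)/(345 + 7.778) = 715 × 360.5/352.78 ≈ 731 Hz.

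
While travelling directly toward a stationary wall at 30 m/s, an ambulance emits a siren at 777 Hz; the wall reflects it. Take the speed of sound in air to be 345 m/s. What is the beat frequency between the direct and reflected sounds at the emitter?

148 Hz

The wall receives the sound from a moving source: f₁ = f₀ · v/(v − v_e) = 777 × 345/315 ≈ 851.0 Hz.
On the return leg the ambulance is a moving observer: f₂ = f₁ · (v + v_e)/v = 851.0 × 375/345 ≈ 925.0 Hz.
Beat against the emitted tone: |f₂ − f₀| = 2v_e·f₀/(v − v_e) = 2 × 30 × 777/315 ≈ 148 Hz.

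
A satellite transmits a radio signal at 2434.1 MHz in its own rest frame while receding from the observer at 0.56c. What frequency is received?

Relativistic Doppler for frequency: f' = f₀ · √((1 − β)/(1 + β)).
f' = 2434.1 × √(0.4400/1.5600) = 2434.1 × 0.53109 ≈ 1292.7 MHz.

1292.7 MHz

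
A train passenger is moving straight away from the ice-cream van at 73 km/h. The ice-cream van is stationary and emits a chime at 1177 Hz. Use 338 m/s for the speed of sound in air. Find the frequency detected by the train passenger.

73 km/h = 20.28 m/s.
Moving observer, stationary source: f' = f · (v − v_o)/v.
f' = 1177 × (338 − 20.28)/338 = 1177 × 317.72/338 ≈ 1106 Hz.

1106 Hz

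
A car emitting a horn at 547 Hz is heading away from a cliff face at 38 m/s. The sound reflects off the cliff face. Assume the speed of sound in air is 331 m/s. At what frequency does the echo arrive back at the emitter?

The cliff face receives the sound from a moving source: f₁ = f₀ · v/(v + v_e) = 547 × 331/369 ≈ 491 Hz.
On the return leg the car is a moving observer: f₂ = f₁ · (v − v_e)/v = 491 × 293/331 ≈ 434 Hz.

434 Hz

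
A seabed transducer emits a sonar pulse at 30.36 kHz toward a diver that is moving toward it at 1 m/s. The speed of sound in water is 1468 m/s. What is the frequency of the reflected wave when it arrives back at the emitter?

The diver first receives the wave as a moving observer: f₁ = f₀ · (v + u)/v = 30.36 × (1468 + 1)/1468 ≈ 30.4 kHz.
On reflection it acts as a source moving toward the stationary detector: f₂ = f₁ · v/(v − u) = 30.4 × 1468/1467 ≈ 30.4 kHz.
Equivalently f₂ = f₀ · (v + u)/(v − u).

30.4 kHz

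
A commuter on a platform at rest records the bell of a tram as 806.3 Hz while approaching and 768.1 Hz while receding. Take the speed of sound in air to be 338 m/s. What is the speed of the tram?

f₁/f₂ = (v + v_s)/(v − v_s), so v_s = v · (f₁ − f₂)/(f₁ + f₂).
v_s = 338 × (806.3 − 768.1)/(806.3 + 768.1) = 338 × 38.2/1574.4 ≈ 8.2 m/s.

8.2 m/s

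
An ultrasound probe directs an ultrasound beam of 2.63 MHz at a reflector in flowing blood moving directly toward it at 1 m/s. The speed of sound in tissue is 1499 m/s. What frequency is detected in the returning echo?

2.634 MHz

At the reflector in flowing blood (a moving observer), f₁ = f₀ · (v + u)/v = 2.63 × 1500/1499 ≈ 2.632 MHz.
On reflection it acts as a source moving toward the stationary detector: f₂ = f₁ · v/(v − u) = 2.632 × 1499/1498 ≈ 2.634 MHz.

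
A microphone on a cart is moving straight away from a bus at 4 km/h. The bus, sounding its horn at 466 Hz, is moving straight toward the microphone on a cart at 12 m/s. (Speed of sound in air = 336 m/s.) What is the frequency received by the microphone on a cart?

482 Hz

4 km/h = 1.111 m/s.
With source approaching and observer receding, f' = f · (v − v_o)/(v − v_s).
f' = 466 × (336 − 1.111)/(336 − 12) = 466 × 334.89/324 ≈ 482 Hz.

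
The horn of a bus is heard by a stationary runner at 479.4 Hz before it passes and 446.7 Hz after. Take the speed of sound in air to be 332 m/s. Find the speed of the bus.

11.7 m/s

f₁/f₂ = (v + v_s)/(v − v_s), so v_s = v · (f₁ − f₂)/(f₁ + f₂).
v_s = 332 × (479.4 − 446.7)/(479.4 + 446.7) = 332 × 32.7/926.1 ≈ 11.7 m/s.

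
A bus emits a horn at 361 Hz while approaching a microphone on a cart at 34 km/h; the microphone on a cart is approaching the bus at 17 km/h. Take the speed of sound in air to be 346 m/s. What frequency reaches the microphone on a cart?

376 Hz

34 km/h = 9.444 m/s; 17 km/h = 4.722 m/s.
With source approaching and observer approaching, f' = f · (v + v_o)/(v − v_s).
f' = 361 × (346 + 4.722)/(346 − 9.444) = 361 × 350.72/336.56 ≈ 376 Hz.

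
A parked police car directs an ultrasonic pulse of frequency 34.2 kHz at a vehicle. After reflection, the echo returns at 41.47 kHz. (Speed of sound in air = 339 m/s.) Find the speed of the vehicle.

Double Doppler shift off a moving reflector: f₂ = f₀ · (v + u)/(v − u) (u > 0 toward emitter).
Rearranging, u = v · (f₂ − f₀)/(f₂ + f₀) = 339 × 7.27/75.67 ≈ 33 m/s.
So the vehicle is moving at 33 m/s toward the emitter.

33 m/s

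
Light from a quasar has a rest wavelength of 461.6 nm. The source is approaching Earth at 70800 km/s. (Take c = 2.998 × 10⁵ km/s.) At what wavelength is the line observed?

β = v/c = 70800/299800 = 0.2362.
Relativistic Doppler for wavelength: λ' = λ₀ · √((1 − β)/(1 + β)).
λ' = 461.6 × √(0.7638/1.2362) = 461.6 × 0.78608 ≈ 362.9 nm.

362.9 nm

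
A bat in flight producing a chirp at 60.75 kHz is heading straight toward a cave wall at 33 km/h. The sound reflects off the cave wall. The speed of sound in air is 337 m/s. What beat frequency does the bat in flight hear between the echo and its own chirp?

33 km/h = 9.167 m/s.
The cave wall receives the sound from a moving source: f₁ = f₀ · v/(v − v_e) = 60.75 × 337/327.83 ≈ 62.45 kHz.
On the return leg the bat in flight is a moving observer: f₂ = f₁ · (v + v_e)/v = 62.45 × 346.17/337 ≈ 64.15 kHz.
Equivalently f₂ = f₀ · (v + v_e)/(v − v_e).
Beat against the emitted tone (with f₀ = 60750 Hz): |f₂ − f₀| = 2v_e·f₀/(v − v_e) = 2 × 9.167 × 60750/327.83 ≈ 3397 Hz.

3397 Hz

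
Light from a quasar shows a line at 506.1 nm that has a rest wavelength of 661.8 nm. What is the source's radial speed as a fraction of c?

0.262

λ'/λ₀ = 0.7647 < 1 (blueshift), so the source is approaching.
λ'/λ₀ = √((1 − β)/(1 + β)) for an approaching source ⇒ β = (1 − r²)/(1 + r²) with r = λ'/λ₀.
β = (1 − 0.5848)/(1 + 0.5848) ≈ 0.262.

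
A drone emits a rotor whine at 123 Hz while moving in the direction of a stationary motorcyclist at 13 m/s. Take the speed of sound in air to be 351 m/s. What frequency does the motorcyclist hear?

Moving source, stationary observer: f' = f · v/(v − v_s) since the source is approaching.
f' = 123 × 351/(351 − 13) = 123 × 351/338 ≈ 128 Hz.

128 Hz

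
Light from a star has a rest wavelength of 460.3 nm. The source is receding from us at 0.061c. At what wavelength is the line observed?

Relativistic Doppler for wavelength: λ' = λ₀ · √((1 + β)/(1 − β)).
λ' = 460.3 × √(1.0610/0.9390) = 460.3 × 1.06298 ≈ 489.3 nm.

489.3 nm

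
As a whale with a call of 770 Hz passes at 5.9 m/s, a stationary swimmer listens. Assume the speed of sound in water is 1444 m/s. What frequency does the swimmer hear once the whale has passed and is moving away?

767 Hz

Receding: f₂ = f · v/(v + v_s) = 770 × 1444/1449.9 ≈ 767 Hz.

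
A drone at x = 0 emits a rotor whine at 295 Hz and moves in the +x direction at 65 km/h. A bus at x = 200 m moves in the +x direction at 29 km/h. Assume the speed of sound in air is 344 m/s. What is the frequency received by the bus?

304 Hz

65 km/h = 18.06 m/s; 29 km/h = 8.056 m/s.
The observer lies on the +x side, so the source is heading toward the observer and the observer is heading away from the source.
Both move, so f' = f · (v − v_o)/(v − v_s).
f' = 295 × (344 − 8.056)/(344 − 18.06) = 295 × 335.94/325.94 ≈ 304 Hz.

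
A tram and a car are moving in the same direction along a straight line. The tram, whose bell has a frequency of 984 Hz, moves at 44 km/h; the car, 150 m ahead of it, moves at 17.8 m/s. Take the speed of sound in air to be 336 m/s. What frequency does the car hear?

44 km/h = 12.22 m/s.
The car is ahead, so the tram is moving toward it while the car is moving away from the tram.
Both move, so f' = f · (v − v_o)/(v − v_s).
f' = 984 × (336 − 17.8)/(336 − 12.22) = 984 × 318.2/323.78 ≈ 967 Hz.

967 Hz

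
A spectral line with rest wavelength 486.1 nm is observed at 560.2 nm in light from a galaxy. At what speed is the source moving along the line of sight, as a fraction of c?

0.141c

λ'/λ₀ = 1.1524 > 1 (redshift), so the source is receding.
λ'/λ₀ = √((1 + β)/(1 − β)) for a receding source ⇒ β = (r² − 1)/(r² + 1) with r = λ'/λ₀.
β = (1.3281 − 1)/(1.3281 + 1) ≈ 0.141.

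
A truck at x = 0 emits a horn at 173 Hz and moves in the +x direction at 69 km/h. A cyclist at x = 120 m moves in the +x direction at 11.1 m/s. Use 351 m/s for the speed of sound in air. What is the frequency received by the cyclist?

177 Hz

69 km/h = 19.17 m/s.
The observer lies on the +x side, so the source is heading toward the observer and the observer is heading away from the source.
With source approaching and observer receding, f' = f · (v − v_o)/(v − v_s).
f' = 173 × (351 − 11.1)/(351 − 19.17) = 173 × 339.9/331.83 ≈ 177 Hz.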